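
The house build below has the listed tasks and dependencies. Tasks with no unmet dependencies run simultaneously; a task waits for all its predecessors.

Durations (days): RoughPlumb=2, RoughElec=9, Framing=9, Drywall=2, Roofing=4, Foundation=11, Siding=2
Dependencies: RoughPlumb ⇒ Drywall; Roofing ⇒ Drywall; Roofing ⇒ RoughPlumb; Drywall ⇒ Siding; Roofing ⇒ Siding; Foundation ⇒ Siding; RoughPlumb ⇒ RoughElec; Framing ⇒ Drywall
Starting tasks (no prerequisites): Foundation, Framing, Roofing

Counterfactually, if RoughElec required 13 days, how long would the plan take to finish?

19

The binding path is Roofing→RoughPlumb→RoughElec = 4+2+9 = 15; finish at 15 days.
RoughElec lies on that path, so at 13 days the path becomes 19 days.
The critical path is still Roofing→RoughPlumb→RoughElec; finish is now 19 days.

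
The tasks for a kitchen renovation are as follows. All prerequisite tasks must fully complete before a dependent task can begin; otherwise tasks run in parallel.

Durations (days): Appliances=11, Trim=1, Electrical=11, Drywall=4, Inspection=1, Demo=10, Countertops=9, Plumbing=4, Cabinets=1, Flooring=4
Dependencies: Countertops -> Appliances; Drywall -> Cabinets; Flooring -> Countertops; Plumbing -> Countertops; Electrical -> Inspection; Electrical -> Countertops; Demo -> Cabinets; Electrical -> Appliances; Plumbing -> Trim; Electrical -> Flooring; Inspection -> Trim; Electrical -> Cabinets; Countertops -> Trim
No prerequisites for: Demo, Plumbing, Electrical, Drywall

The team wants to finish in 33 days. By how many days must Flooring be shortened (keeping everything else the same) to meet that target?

2

Current finish: 35 days; target: 33.
Flooring is on every critical path, so each day cut from Flooring cuts the finish by one (this holds down to a finish of 32).
Need 35 − 33 = 2 days off Flooring → Flooring becomes 2 days, finish becomes 33.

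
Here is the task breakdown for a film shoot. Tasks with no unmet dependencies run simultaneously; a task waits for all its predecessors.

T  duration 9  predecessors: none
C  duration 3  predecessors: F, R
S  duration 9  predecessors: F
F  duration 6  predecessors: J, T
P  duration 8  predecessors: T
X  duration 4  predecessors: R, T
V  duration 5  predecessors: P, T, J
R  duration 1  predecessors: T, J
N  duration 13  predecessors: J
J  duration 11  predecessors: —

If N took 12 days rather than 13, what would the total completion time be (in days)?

26

Critical path before the change: J→F→S = 11+6+9 = 26 giving 26 days.
N has 2 days of float (longest path through it is 24).
No other chain overtakes it, so the finish is 26 days.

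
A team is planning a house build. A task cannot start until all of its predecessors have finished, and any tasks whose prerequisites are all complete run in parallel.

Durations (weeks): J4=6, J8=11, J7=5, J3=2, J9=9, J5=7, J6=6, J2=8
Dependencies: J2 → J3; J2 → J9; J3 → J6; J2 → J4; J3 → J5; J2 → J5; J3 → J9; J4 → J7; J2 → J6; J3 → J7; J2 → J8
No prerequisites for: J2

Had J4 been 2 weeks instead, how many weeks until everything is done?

19

The binding path is J2→J4→J7 = 8+6+5 = 19; finish at 19 weeks.
J4 is on the critical path; changing it to 2 makes that path 15 weeks.
New critical path: J2→J3→J9 = 8+2+9 = 19 ⇒ 19 weeks.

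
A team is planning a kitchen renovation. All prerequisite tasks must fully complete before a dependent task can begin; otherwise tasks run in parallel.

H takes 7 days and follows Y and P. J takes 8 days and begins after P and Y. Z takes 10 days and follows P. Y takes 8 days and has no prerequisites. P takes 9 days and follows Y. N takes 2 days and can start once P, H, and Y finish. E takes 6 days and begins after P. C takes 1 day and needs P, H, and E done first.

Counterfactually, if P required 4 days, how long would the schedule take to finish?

22

Baseline: Y→P→Z = 8+9+10 = 27 → 27 days.
P is on the critical path; changing it to 4 makes that path 22 days.
That remains the longest chain; total 22 days.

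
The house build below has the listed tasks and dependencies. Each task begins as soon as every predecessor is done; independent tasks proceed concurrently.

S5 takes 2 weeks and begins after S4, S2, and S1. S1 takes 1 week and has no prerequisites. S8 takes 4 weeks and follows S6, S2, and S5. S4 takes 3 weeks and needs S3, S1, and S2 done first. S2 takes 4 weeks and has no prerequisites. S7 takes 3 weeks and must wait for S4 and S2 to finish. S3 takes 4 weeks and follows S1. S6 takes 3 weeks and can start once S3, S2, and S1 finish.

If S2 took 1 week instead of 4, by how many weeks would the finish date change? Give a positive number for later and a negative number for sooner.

0

Actual critical path: S1→S3→S4→S5→S8 = 1+4+3+2+4 = 14 ⇒ 14 weeks.
S2 has 1 week of float (longest path through it is 13).
That remains the longest chain; total 14 weeks.
Change in finish: 14 − 14 = +0 weeks.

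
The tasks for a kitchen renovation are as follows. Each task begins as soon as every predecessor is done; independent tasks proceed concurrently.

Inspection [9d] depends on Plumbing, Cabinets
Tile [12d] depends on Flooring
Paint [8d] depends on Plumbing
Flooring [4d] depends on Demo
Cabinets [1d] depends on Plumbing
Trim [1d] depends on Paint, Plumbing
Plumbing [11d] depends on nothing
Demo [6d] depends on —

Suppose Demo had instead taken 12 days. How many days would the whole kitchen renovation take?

28

Baseline: Demo→Flooring→Tile = 6+4+12 = 22 → 22 days.
Demo is on the critical path; changing it to 12 makes that path 28 days.
That remains the longest chain; total 28 days.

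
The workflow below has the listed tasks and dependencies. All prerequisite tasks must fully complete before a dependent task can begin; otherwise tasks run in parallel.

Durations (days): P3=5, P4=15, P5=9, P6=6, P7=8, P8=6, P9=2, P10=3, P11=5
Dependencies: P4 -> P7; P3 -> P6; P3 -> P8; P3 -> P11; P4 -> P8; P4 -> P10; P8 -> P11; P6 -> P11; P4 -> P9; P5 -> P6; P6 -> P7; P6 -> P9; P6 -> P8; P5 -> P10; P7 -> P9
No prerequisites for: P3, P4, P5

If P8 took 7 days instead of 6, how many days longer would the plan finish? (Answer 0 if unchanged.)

Critical path before the change: P4→P8→P11 = 15+6+5 = 26 giving 26 days.
P8 lies on that path, so at 7 days the path becomes 27 days.
The critical path is still P4→P8→P11; finish is now 27 days.
Change in finish: 27 − 26 = +1 days.

1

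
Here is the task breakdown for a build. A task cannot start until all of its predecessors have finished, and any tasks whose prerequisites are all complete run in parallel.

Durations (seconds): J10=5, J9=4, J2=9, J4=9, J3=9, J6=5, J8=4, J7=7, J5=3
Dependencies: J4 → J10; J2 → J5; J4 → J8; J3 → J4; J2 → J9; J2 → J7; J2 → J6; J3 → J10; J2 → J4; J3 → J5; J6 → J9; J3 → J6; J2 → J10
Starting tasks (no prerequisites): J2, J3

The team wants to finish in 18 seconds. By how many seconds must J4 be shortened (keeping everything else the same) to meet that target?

5

Current finish: 23 seconds; target: 18.
J4 is on every critical path, so each second cut from J4 cuts the finish by one (this holds down to a finish of 18).
Need 23 − 18 = 5 seconds off J4 → J4 becomes 4 seconds, finish becomes 18.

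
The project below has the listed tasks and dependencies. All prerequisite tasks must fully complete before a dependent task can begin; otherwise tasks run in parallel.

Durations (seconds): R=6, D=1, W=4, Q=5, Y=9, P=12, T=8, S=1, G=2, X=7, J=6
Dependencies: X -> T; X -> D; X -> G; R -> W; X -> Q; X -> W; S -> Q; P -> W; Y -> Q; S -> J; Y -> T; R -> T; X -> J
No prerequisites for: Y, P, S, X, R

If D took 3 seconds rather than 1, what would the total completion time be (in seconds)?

17

Critical path before the change: Y→T = 9+8 = 17 giving 17 seconds.
The longest path through D is only 8 seconds, so D has float 9.
No other chain overtakes it, so the finish is 17 seconds.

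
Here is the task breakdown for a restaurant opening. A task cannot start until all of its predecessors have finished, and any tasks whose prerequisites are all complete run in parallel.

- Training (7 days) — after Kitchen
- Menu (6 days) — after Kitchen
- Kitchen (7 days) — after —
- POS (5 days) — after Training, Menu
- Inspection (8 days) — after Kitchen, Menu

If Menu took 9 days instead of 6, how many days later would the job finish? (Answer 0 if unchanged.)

Critical path before the change: Kitchen→Menu→Inspection = 7+6+8 = 21 giving 21 days.
Menu is on the critical path; changing it to 9 makes that path 24 days.
That remains the longest chain; total 24 days.
Change in finish: 24 − 21 = +3 days.

3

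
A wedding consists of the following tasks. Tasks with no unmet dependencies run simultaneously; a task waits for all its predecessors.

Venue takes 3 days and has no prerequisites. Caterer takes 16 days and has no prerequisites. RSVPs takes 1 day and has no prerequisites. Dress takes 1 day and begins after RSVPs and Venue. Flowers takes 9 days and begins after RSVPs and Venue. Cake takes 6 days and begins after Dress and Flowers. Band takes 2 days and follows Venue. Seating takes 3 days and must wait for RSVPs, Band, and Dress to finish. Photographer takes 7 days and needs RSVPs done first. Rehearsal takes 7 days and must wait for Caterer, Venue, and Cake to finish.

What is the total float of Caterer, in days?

Critical path: Venue→Flowers→Cake→Rehearsal = 3+9+6+7 = 25, so the finish is 25 days.
Caterer finishes as early as 16 and must finish by 18.
Slack of Caterer = 2 − 0 = 2 days.

2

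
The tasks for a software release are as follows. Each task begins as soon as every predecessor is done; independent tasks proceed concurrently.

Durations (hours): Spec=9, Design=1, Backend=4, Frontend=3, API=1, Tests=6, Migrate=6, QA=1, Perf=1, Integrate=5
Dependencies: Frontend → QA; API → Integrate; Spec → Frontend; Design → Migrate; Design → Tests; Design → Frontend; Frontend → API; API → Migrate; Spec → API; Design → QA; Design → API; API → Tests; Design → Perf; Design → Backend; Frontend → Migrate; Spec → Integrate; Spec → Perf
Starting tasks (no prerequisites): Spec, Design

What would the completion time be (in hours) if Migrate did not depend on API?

With the dependency in place, Spec→Frontend→API→Tests = 9+3+1+6 = 19 sets the finish at 19 hours.
Without API→Migrate, Migrate's earliest start moves from 13 to 12.
New critical path: Spec→Frontend→API→Tests = 9+3+1+6 = 19 ⇒ 19 hours.

19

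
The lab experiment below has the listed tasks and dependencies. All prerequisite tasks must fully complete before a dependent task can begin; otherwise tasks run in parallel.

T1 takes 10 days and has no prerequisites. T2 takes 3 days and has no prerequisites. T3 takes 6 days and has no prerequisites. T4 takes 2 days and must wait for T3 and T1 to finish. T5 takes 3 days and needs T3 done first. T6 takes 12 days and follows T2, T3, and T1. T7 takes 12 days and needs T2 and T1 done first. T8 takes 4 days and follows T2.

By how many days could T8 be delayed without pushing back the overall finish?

15

The longest chain is T1→T6 = 10+12 = 22; overall finish 22 days.
T8 finishes as early as 7 and must finish by 22.
Slack of T8 = 18 − 3 = 15 days.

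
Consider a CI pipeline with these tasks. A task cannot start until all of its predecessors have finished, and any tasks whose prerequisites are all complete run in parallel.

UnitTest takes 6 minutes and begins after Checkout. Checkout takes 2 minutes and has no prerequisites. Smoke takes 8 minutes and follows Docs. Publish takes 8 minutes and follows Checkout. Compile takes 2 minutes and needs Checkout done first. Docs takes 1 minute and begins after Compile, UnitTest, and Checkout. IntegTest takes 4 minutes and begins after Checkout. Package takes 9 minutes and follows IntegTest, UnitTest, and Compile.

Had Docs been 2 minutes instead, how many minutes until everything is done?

18

Actual critical path: Checkout→UnitTest→Docs→Smoke = 2+6+1+8 = 17 ⇒ 17 minutes.
Since Docs is critical, the +1 change carries straight to that chain (now 18 minutes).
The critical path is still Checkout→UnitTest→Docs→Smoke; finish is now 18 minutes.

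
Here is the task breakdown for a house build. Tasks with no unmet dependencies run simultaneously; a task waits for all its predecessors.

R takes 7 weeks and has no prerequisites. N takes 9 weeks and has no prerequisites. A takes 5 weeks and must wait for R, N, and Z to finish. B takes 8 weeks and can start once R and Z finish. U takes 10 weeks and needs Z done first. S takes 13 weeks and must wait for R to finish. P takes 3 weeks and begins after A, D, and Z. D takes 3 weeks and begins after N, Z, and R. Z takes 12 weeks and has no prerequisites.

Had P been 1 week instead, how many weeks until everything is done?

22

Critical path before the change: Z→U = 12+10 = 22 giving 22 weeks.
The longest path through P is only 20 weeks, so P has float 2.
That remains the longest chain; total 22 weeks.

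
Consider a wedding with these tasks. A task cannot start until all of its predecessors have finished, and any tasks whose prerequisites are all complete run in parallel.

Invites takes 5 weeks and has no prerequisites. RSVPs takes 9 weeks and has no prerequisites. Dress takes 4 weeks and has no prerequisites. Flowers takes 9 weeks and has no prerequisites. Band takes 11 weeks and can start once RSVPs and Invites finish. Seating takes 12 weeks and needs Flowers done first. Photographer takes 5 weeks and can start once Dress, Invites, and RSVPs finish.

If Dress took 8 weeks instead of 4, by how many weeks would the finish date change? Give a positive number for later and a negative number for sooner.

0

Critical path before the change: Flowers→Seating = 9+12 = 21 giving 21 weeks.
Dress has 12 weeks of float (longest path through it is 9).
The critical path is still Flowers→Seating; finish is now 21 weeks.
Change in finish: 21 − 21 = +0 weeks.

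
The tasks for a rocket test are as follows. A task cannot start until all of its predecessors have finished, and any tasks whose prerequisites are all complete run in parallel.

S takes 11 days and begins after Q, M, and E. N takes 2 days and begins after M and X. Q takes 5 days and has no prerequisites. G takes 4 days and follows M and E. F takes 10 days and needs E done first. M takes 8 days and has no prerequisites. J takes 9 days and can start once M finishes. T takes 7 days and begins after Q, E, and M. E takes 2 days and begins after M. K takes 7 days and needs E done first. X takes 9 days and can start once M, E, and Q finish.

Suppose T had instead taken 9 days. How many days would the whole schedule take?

21

As given, the longest chain is M→E→S = 8+2+11 = 21, so the finish is 21 days.
T is off the critical path — its longest chain is 17 days, giving 4 of slack.
The critical path is still M→E→S; finish is now 21 days.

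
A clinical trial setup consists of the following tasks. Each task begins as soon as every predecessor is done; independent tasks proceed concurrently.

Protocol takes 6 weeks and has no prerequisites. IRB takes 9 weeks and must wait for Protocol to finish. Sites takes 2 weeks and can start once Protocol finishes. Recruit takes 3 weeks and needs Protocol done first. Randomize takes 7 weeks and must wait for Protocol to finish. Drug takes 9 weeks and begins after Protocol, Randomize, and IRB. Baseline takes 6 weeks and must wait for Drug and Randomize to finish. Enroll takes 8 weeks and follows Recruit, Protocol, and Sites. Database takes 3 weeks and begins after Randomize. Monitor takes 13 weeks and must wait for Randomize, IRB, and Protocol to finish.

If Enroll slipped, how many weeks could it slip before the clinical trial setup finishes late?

The longest chain is Protocol→IRB→Drug→Baseline = 6+9+9+6 = 30; overall finish 30 weeks.
The longest chain containing Enroll totals 17 weeks.
Float = 30 − 17 = 13.

13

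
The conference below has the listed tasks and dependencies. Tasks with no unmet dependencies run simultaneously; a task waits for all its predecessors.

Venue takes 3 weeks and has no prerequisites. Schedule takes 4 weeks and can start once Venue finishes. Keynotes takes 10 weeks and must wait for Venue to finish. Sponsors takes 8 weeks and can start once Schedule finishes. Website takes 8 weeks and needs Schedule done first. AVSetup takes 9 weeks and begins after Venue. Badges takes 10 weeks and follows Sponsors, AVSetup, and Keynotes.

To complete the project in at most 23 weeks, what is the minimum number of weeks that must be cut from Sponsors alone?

Current finish: 25 weeks; target: 23.
Sponsors is on every critical path, so each week cut from Sponsors cuts the finish by one (this holds down to a finish of 23).
Need 25 − 23 = 2 weeks off Sponsors → Sponsors becomes 6 weeks, finish becomes 23.

2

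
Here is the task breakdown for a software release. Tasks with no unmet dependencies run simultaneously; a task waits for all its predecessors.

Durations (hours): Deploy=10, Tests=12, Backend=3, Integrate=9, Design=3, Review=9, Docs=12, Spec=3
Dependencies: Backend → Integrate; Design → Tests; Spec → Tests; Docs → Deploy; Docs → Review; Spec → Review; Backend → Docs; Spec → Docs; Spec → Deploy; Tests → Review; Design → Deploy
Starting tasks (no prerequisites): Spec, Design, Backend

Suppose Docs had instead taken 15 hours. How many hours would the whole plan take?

28

As given, the longest chain is Spec→Docs→Deploy = 3+12+10 = 25, so the finish is 25 hours.
Docs lies on that path, so at 15 hours the path becomes 28 hours.
That remains the longest chain; total 28 hours.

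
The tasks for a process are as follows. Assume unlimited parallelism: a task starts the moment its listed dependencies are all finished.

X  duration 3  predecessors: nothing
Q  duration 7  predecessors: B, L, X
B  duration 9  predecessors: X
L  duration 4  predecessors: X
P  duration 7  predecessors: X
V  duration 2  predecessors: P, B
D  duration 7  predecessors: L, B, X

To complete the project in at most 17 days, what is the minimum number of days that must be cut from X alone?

Current finish: 19 days; target: 17.
X is on every critical path, so each day cut from X cuts the finish by one (this holds down to a finish of 17).
Need 19 − 17 = 2 days off X → X becomes 1 day, finish becomes 17.

2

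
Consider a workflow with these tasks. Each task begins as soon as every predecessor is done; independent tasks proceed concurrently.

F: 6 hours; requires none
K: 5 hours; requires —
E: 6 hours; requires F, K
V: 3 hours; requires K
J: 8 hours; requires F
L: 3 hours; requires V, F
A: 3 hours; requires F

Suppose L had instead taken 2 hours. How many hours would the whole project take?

Actual critical path: F→J = 6+8 = 14 ⇒ 14 hours.
L has 3 hours of float (longest path through it is 11).
The critical path is still F→J; finish is now 14 hours.

14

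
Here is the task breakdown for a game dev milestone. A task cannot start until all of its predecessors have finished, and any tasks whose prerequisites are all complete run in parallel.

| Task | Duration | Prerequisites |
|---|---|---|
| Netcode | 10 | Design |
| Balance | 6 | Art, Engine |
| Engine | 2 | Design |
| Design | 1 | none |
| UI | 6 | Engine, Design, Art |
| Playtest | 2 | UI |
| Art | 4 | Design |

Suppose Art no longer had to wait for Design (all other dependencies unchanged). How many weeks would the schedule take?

12

Before: longest chain Design→Art→UI→Playtest = 1+4+6+2 = 13, finish 13.
Without Design→Art, Art's earliest start moves from 1 to 0.
New critical path: Art→UI→Playtest = 4+6+2 = 12 ⇒ 12 weeks.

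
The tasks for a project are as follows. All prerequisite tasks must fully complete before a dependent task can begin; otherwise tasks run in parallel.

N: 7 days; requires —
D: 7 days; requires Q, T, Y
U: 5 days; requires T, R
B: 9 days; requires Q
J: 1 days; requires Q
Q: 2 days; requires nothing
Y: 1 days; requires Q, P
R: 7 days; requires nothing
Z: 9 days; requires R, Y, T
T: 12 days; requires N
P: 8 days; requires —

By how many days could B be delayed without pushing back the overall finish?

17

Critical path: N→T→Z = 7+12+9 = 28, so the finish is 28 days.
B finishes as early as 11 and must finish by 28.
So B can slip 28 − 11 = 17 days.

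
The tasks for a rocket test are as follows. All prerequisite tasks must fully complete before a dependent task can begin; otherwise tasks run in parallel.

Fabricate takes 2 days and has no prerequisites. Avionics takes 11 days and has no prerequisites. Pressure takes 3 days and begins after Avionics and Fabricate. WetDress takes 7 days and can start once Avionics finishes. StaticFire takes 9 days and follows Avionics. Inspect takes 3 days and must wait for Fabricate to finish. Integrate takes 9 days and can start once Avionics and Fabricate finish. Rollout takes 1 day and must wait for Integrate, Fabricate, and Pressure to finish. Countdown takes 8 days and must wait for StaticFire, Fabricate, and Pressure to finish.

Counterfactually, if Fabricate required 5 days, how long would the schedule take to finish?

The binding path is Avionics→StaticFire→Countdown = 11+9+8 = 28; finish at 28 days.
Fabricate is off the critical path — its longest chain is 13 days, giving 15 of slack.
That remains the longest chain; total 28 days.

28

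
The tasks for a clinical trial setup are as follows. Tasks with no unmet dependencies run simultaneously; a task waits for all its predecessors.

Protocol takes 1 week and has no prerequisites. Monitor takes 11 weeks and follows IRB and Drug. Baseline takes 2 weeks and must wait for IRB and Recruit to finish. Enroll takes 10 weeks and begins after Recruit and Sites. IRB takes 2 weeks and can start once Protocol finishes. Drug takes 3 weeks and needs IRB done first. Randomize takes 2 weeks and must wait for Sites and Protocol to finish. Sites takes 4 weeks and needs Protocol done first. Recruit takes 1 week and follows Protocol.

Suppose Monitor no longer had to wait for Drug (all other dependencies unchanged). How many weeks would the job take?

15

With the dependency in place, Protocol→IRB→Drug→Monitor = 1+2+3+11 = 17 sets the finish at 17 weeks.
Without Drug→Monitor, Monitor's earliest start moves from 6 to 3.
New critical path: Protocol→Sites→Enroll = 1+4+10 = 15 ⇒ 15 weeks.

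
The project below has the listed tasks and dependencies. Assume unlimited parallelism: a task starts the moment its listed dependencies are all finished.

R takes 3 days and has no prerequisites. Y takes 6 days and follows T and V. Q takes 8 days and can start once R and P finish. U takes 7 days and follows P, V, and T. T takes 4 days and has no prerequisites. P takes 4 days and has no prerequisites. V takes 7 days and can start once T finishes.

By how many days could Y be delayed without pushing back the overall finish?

T→V→U = 4+7+7 = 18 sets the makespan at 18 days.
Longest path through Y: 17 days (earliest finish 17, latest finish 18).
Float = 18 − 17 = 1.

1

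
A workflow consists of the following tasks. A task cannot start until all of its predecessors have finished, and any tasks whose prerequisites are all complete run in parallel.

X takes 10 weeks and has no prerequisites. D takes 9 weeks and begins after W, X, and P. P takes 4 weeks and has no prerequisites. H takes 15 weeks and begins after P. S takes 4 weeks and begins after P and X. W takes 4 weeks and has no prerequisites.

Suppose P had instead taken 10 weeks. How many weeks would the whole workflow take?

25

Baseline: P→H = 4+15 = 19 → 19 weeks.
P lies on that path, so at 10 weeks the path becomes 25 weeks.
The critical path is still P→H; finish is now 25 weeks.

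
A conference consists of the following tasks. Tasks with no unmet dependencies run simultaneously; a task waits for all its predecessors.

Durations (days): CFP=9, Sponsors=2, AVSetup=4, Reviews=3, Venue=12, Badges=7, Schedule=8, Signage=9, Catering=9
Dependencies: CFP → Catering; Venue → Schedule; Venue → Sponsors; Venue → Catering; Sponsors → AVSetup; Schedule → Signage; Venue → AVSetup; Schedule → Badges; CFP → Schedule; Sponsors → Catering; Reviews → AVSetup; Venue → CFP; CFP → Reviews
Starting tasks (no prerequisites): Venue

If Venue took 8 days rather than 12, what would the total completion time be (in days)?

Baseline: Venue→CFP→Schedule→Signage = 12+9+8+9 = 38 → 38 days.
Venue is on the critical path; changing it to 8 makes that path 34 days.
No other chain overtakes it, so the finish is 34 days.

34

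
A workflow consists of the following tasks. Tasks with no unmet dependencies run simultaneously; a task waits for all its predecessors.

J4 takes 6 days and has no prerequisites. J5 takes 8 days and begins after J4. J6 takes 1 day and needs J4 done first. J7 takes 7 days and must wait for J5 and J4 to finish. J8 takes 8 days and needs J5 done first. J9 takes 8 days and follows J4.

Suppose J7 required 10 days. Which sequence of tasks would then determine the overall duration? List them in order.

J4, J5, J7

The binding path is J4→J5→J8 = 6+8+8 = 22; finish at 22 days.
The longest path through J7 is only 21 days, so J7 has float 1.
New critical path: J4→J5→J7 = 6+8+10 = 24 ⇒ 24 days.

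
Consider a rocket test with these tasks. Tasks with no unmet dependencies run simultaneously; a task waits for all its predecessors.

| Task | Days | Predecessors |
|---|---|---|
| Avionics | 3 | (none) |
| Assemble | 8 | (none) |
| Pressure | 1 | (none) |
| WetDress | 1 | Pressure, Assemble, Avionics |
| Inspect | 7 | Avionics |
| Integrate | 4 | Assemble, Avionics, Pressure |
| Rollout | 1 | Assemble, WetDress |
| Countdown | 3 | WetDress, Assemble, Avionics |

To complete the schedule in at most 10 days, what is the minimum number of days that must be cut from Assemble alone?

2

Current finish: 12 days; target: 10.
Assemble is on every critical path, so each day cut from Assemble cuts the finish by one (this holds down to a finish of 10).
Need 12 − 10 = 2 days off Assemble → Assemble becomes 6 days, finish becomes 10.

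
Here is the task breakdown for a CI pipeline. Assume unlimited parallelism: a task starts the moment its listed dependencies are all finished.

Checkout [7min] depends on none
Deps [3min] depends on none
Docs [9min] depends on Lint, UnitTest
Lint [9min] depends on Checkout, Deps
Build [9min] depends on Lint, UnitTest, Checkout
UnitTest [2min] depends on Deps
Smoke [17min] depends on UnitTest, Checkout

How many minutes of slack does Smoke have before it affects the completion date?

1

Checkout→Lint→Build = 7+9+9 = 25 sets the makespan at 25 minutes.
The longest chain containing Smoke totals 24 minutes.
So Smoke can slip 25 − 24 = 1 minute.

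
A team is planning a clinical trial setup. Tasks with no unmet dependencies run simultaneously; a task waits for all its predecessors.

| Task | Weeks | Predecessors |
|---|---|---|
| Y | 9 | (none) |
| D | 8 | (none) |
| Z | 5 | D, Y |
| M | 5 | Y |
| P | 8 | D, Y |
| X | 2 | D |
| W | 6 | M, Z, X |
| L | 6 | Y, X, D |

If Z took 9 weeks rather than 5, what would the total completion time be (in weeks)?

24

As given, the longest chain is Y→Z→W = 9+5+6 = 20, so the finish is 20 weeks.
Since Z is critical, the +4 change carries straight to that chain (now 24 weeks).
The critical path is still Y→Z→W; finish is now 24 weeks.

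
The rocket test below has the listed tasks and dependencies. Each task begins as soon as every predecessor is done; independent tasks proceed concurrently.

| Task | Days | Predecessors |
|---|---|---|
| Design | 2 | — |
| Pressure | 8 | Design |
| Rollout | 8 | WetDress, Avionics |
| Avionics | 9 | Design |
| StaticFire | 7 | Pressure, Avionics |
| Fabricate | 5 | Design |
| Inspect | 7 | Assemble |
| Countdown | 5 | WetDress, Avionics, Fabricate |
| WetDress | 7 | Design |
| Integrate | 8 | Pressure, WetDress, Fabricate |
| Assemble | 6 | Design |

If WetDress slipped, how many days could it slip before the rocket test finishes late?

2

Design→Avionics→Rollout = 2+9+8 = 19 sets the makespan at 19 days.
WetDress finishes as early as 9 and must finish by 11.
Slack of WetDress = 4 − 2 = 2 days.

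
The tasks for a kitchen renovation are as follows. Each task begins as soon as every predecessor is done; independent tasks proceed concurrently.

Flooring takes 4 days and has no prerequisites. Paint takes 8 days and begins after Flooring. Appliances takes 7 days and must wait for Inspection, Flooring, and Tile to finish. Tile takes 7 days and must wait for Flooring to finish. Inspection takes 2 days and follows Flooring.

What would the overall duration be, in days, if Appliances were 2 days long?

Critical path before the change: Flooring→Tile→Appliances = 4+7+7 = 18 giving 18 days.
Since Appliances is critical, the -5 change carries straight to that chain (now 13 days).
That remains the longest chain; total 13 days.

13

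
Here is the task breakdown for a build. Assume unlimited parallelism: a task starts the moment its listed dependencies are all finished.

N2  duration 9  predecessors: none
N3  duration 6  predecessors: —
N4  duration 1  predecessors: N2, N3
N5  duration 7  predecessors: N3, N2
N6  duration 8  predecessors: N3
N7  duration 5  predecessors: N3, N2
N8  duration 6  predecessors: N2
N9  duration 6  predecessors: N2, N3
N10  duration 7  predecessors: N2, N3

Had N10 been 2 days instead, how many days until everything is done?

Actual critical path: N2→N10 = 9+7 = 16 ⇒ 16 days.
Since N10 is critical, the -5 change carries straight to that chain (now 11 days).
The binding chain switches to N2→N5 = 9+7 = 16; finish 16 days.

16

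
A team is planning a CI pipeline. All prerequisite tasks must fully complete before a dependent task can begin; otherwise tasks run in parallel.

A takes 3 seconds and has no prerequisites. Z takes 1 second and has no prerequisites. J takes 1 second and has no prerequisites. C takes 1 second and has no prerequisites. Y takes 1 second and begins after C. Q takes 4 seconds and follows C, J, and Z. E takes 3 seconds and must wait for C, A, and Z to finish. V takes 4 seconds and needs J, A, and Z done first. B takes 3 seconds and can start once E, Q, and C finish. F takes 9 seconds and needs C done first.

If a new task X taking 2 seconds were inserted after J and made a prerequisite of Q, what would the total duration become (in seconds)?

Originally the CI pipeline takes 10 seconds.
With X inserted, Q now waits for max(C, J, Z, X).
New critical path: J→X→Q→B = 1+2+4+3 = 10 ⇒ 10 seconds.

10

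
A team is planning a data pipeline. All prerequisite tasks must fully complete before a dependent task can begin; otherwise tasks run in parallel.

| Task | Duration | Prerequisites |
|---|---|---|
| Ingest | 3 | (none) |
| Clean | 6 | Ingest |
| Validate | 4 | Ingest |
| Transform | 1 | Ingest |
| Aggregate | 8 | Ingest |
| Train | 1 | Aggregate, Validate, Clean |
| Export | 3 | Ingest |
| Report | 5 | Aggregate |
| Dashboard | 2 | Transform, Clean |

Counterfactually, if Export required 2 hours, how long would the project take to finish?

16

As given, the longest chain is Ingest→Aggregate→Report = 3+8+5 = 16, so the finish is 16 hours.
The longest path through Export is only 6 hours, so Export has float 10.
No other chain overtakes it, so the finish is 16 hours.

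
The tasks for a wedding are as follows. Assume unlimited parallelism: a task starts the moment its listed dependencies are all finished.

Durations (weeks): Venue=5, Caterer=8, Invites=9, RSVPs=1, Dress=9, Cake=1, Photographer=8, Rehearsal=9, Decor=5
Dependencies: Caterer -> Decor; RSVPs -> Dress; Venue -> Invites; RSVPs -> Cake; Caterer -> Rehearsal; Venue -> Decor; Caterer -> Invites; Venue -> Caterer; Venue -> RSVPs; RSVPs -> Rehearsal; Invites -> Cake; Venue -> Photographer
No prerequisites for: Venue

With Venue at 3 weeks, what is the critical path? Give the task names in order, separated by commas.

Venue, Caterer, Invites, Cake

As given, the longest chain is Venue→Caterer→Invites→Cake = 5+8+9+1 = 23, so the finish is 23 weeks.
Venue lies on that path, so at 3 weeks the path becomes 21 weeks.
That remains the longest chain; total 21 weeks.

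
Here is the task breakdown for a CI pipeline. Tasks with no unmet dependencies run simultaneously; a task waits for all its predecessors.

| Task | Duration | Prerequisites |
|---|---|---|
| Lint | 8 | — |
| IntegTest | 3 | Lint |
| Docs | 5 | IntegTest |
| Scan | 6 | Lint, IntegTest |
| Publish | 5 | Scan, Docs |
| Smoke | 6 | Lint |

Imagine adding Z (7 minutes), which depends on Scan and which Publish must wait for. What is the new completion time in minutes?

Originally the plan takes 22 minutes.
With Z inserted, Publish now waits for max(Scan, Docs, Z).
New critical path: Lint→IntegTest→Scan→Z→Publish = 8+3+6+7+5 = 29 ⇒ 29 minutes.

29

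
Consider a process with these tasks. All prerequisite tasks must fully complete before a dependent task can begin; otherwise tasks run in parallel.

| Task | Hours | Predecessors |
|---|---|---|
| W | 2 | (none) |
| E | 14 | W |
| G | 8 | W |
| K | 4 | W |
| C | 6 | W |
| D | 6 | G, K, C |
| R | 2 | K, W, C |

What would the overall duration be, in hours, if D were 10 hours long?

The binding path is W→G→D = 2+8+6 = 16; finish at 16 hours.
D lies on that path, so at 10 hours the path becomes 20 hours.
No other chain overtakes it, so the finish is 20 hours.

20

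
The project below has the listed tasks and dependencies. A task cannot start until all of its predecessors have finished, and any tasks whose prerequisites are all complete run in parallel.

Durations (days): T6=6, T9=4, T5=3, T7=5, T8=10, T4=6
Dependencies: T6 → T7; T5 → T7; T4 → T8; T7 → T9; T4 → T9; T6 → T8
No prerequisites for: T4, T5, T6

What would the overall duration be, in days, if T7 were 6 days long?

Actual critical path: T4→T8 = 6+10 = 16 ⇒ 16 days.
The longest path through T7 is only 15 days, so T7 has float 1.
The critical path is still T4→T8; finish is now 16 days.

16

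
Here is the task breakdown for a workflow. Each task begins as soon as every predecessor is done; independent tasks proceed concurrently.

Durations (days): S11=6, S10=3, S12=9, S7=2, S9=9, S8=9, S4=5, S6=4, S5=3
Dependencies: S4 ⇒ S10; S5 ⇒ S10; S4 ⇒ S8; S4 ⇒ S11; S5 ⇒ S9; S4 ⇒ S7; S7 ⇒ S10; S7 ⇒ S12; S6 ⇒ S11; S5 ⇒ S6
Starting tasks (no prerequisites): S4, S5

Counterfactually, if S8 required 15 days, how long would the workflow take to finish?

Critical path before the change: S4→S7→S12 = 5+2+9 = 16 giving 16 days.
The longest path through S8 is only 14 days, so S8 has float 2.
The binding chain switches to S4→S8 = 5+15 = 20; finish 20 days.

20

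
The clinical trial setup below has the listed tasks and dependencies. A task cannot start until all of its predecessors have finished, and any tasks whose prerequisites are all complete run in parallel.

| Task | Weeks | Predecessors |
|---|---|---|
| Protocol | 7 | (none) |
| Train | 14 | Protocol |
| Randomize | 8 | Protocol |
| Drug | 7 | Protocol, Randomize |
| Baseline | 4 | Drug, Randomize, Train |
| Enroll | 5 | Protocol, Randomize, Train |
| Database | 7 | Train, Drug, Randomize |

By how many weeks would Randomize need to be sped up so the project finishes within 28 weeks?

Current finish: 29 weeks; target: 28.
Randomize is on every critical path, so each week cut from Randomize cuts the finish by one (this holds down to a finish of 28).
Need 29 − 28 = 1 week off Randomize → Randomize becomes 7 weeks, finish becomes 28.

1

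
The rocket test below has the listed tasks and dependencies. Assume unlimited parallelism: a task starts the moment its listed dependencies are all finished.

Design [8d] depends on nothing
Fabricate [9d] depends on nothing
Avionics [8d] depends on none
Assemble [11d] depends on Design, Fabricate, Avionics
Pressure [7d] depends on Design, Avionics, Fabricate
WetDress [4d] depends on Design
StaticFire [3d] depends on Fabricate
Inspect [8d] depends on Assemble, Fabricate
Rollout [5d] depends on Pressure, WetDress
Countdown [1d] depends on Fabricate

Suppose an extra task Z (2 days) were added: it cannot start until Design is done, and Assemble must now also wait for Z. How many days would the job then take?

Originally the job takes 28 days.
With Z inserted, Assemble now waits for max(Design, Fabricate, Avionics, Z).
New critical path: Design→Z→Assemble→Inspect = 8+2+11+8 = 29 ⇒ 29 days.

29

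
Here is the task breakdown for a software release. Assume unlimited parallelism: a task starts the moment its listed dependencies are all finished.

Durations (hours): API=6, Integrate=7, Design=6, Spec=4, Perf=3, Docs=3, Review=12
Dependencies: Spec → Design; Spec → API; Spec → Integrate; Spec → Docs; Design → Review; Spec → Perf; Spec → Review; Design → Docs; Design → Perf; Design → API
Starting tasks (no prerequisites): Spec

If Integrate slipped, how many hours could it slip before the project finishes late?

The longest chain is Spec→Design→Review = 4+6+12 = 22; overall finish 22 hours.
The longest chain containing Integrate totals 11 hours.
So Integrate can slip 22 − 11 = 11 hours.

11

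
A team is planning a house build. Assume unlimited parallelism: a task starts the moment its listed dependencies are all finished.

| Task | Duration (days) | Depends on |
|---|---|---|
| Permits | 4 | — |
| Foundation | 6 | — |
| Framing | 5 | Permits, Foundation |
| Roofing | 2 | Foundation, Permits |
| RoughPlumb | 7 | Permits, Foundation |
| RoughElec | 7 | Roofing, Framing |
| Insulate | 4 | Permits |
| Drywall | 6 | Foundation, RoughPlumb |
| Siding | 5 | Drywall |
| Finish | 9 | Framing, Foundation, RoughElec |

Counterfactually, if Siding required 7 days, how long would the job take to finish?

Critical path before the change: Foundation→Framing→RoughElec→Finish = 6+5+7+9 = 27 giving 27 days.
Siding has 3 days of float (longest path through it is 24).
The critical path is still Foundation→Framing→RoughElec→Finish; finish is now 27 days.

27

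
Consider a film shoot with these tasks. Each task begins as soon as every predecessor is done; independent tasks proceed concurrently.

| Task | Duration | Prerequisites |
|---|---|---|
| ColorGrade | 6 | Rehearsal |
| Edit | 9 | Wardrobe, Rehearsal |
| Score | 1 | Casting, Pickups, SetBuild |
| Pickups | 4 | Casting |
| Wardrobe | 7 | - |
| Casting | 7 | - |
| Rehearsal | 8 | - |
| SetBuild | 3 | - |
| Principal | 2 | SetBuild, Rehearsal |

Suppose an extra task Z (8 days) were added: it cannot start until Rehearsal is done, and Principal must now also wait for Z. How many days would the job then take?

Originally the job takes 17 days.
With Z inserted, Principal now waits for max(SetBuild, Rehearsal, Z).
New critical path: Rehearsal→Z→Principal = 8+8+2 = 18 ⇒ 18 days.

18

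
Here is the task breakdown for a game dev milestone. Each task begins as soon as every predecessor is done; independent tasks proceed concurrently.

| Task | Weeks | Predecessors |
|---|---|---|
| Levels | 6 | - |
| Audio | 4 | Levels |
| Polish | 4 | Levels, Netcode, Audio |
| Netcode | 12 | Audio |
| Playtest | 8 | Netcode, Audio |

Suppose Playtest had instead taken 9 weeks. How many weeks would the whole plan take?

31

The binding path is Levels→Audio→Netcode→Playtest = 6+4+12+8 = 30; finish at 30 weeks.
Playtest is on the critical path; changing it to 9 makes that path 31 weeks.
That remains the longest chain; total 31 weeks.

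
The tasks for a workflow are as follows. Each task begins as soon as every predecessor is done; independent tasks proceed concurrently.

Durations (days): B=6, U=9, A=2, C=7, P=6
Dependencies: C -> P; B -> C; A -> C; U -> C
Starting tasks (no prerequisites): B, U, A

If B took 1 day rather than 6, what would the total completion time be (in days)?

22

As given, the longest chain is U→C→P = 9+7+6 = 22, so the finish is 22 days.
The longest path through B is only 19 days, so B has float 3.
No other chain overtakes it, so the finish is 22 days.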